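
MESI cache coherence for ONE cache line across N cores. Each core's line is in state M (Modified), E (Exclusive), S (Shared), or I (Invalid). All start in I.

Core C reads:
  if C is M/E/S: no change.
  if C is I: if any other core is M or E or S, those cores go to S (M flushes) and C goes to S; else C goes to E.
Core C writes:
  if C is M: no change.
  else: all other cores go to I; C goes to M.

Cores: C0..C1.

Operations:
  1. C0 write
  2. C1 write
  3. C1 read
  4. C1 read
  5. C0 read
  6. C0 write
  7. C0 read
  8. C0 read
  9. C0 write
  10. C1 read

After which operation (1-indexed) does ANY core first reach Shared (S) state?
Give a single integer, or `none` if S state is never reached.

Op 1: C0 write [C0 write: invalidate none -> C0=M] -> [M,I]
Op 2: C1 write [C1 write: invalidate ['C0=M'] -> C1=M] -> [I,M]
Op 3: C1 read [C1 read: already in M, no change] -> [I,M]
Op 4: C1 read [C1 read: already in M, no change] -> [I,M]
Op 5: C0 read [C0 read from I: others=['C1=M'] -> C0=S, others downsized to S] -> [S,S]
  -> First S state at op 5; remaining ops need not be traced.

Answer: 5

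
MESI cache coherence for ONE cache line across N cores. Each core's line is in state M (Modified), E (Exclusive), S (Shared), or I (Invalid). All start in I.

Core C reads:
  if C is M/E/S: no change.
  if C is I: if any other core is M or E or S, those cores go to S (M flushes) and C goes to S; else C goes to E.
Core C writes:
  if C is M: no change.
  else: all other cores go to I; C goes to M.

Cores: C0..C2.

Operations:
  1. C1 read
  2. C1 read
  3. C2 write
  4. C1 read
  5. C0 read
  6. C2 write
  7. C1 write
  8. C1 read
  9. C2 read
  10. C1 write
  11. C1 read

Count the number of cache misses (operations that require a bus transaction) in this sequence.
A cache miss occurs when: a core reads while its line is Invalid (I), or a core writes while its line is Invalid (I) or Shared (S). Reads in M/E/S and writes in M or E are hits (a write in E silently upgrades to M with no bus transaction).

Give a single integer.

Answer: 8

Derivation:
Op 1: C1 read [C1 read from I: no other sharers -> C1=E (exclusive)] -> [I,E,I] [MISS #1: read from I]
Op 2: C1 read [C1 read: already in E, no change] -> [I,E,I] [hit: read from E]
Op 3: C2 write [C2 write: invalidate ['C1=E'] -> C2=M] -> [I,I,M] [MISS #2: write from I]
Op 4: C1 read [C1 read from I: others=['C2=M'] -> C1=S, others downsized to S] -> [I,S,S] [MISS #3: read from I]
Op 5: C0 read [C0 read from I: others=['C1=S', 'C2=S'] -> C0=S, others downsized to S] -> [S,S,S] [MISS #4: read from I]
Op 6: C2 write [C2 write: invalidate ['C0=S', 'C1=S'] -> C2=M] -> [I,I,M] [MISS #5: write from S]
Op 7: C1 write [C1 write: invalidate ['C2=M'] -> C1=M] -> [I,M,I] [MISS #6: write from I]
Op 8: C1 read [C1 read: already in M, no change] -> [I,M,I] [hit: read from M]
Op 9: C2 read [C2 read from I: others=['C1=M'] -> C2=S, others downsized to S] -> [I,S,S] [MISS #7: read from I]
Op 10: C1 write [C1 write: invalidate ['C2=S'] -> C1=M] -> [I,M,I] [MISS #8: write from S]
Op 11: C1 read [C1 read: already in M, no change] -> [I,M,I] [hit: read from M]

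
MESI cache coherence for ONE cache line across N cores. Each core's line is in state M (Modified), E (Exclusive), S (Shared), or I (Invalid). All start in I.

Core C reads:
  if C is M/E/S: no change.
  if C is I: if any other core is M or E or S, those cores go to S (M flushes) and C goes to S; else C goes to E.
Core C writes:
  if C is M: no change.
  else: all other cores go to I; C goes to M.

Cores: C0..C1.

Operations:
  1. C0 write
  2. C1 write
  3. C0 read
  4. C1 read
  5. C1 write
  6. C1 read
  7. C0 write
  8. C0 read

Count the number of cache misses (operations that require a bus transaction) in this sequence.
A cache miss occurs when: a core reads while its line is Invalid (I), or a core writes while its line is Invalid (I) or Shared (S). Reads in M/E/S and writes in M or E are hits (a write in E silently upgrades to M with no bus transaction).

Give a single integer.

Answer: 5

Derivation:
Op 1: C0 write [C0 write: invalidate none -> C0=M] -> [M,I] [MISS #1: write from I]
Op 2: C1 write [C1 write: invalidate ['C0=M'] -> C1=M] -> [I,M] [MISS #2: write from I]
Op 3: C0 read [C0 read from I: others=['C1=M'] -> C0=S, others downsized to S] -> [S,S] [MISS #3: read from I]
Op 4: C1 read [C1 read: already in S, no change] -> [S,S] [hit: read from S]
Op 5: C1 write [C1 write: invalidate ['C0=S'] -> C1=M] -> [I,M] [MISS #4: write from S]
Op 6: C1 read [C1 read: already in M, no change] -> [I,M] [hit: read from M]
Op 7: C0 write [C0 write: invalidate ['C1=M'] -> C0=M] -> [M,I] [MISS #5: write from I]
Op 8: C0 read [C0 read: already in M, no change] -> [M,I] [hit: read from M]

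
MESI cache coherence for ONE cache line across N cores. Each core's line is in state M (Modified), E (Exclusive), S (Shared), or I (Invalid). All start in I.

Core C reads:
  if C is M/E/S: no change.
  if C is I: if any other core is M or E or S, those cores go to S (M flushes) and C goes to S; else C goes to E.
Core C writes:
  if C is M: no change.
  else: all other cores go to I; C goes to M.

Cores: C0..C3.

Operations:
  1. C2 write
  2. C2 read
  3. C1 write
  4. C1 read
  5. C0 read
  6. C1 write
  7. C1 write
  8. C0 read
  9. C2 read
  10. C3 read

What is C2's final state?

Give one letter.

Op 1: C2 write [C2 write: invalidate none -> C2=M] -> [I,I,M,I]
Op 2: C2 read [C2 read: already in M, no change] -> [I,I,M,I]
Op 3: C1 write [C1 write: invalidate ['C2=M'] -> C1=M] -> [I,M,I,I]
Op 4: C1 read [C1 read: already in M, no change] -> [I,M,I,I]
Op 5: C0 read [C0 read from I: others=['C1=M'] -> C0=S, others downsized to S] -> [S,S,I,I]
Op 6: C1 write [C1 write: invalidate ['C0=S'] -> C1=M] -> [I,M,I,I]
Op 7: C1 write [C1 write: already M (modified), no change] -> [I,M,I,I]
Op 8: C0 read [C0 read from I: others=['C1=M'] -> C0=S, others downsized to S] -> [S,S,I,I]
Op 9: C2 read [C2 read from I: others=['C0=S', 'C1=S'] -> C2=S, others downsized to S] -> [S,S,S,I]
Op 10: C3 read [C3 read from I: others=['C0=S', 'C1=S', 'C2=S'] -> C3=S, others downsized to S] -> [S,S,S,S]

Answer: S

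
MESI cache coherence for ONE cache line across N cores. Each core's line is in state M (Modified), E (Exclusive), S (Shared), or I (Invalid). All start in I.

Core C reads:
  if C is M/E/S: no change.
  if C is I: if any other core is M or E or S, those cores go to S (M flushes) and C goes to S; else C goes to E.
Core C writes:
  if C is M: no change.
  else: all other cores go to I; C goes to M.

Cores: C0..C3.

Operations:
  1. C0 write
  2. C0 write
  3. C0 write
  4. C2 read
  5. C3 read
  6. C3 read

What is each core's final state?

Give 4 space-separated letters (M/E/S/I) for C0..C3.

Answer: S I S S

Derivation:
Op 1: C0 write [C0 write: invalidate none -> C0=M] -> [M,I,I,I]
Op 2: C0 write [C0 write: already M (modified), no change] -> [M,I,I,I]
Op 3: C0 write [C0 write: already M (modified), no change] -> [M,I,I,I]
Op 4: C2 read [C2 read from I: others=['C0=M'] -> C2=S, others downsized to S] -> [S,I,S,I]
Op 5: C3 read [C3 read from I: others=['C0=S', 'C2=S'] -> C3=S, others downsized to S] -> [S,I,S,S]
Op 6: C3 read [C3 read: already in S, no change] -> [S,I,S,S]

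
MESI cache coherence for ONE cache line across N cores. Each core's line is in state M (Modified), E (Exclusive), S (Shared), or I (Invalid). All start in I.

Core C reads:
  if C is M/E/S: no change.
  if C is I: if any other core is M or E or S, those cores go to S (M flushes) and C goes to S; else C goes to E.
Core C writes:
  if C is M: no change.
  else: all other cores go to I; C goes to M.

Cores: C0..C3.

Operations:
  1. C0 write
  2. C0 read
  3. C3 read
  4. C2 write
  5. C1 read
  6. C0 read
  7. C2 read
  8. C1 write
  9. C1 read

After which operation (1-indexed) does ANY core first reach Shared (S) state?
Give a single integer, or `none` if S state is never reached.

Op 1: C0 write [C0 write: invalidate none -> C0=M] -> [M,I,I,I]
Op 2: C0 read [C0 read: already in M, no change] -> [M,I,I,I]
Op 3: C3 read [C3 read from I: others=['C0=M'] -> C3=S, others downsized to S] -> [S,I,I,S]
  -> First S state at op 3; remaining ops need not be traced.

Answer: 3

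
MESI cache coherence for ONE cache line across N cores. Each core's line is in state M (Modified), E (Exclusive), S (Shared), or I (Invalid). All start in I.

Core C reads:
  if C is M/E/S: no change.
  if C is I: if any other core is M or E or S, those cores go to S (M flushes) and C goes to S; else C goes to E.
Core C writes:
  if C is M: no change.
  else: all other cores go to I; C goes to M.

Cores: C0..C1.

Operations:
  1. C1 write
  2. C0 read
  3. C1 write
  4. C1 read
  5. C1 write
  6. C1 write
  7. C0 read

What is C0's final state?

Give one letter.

Answer: S

Derivation:
Op 1: C1 write [C1 write: invalidate none -> C1=M] -> [I,M]
Op 2: C0 read [C0 read from I: others=['C1=M'] -> C0=S, others downsized to S] -> [S,S]
Op 3: C1 write [C1 write: invalidate ['C0=S'] -> C1=M] -> [I,M]
Op 4: C1 read [C1 read: already in M, no change] -> [I,M]
Op 5: C1 write [C1 write: already M (modified), no change] -> [I,M]
Op 6: C1 write [C1 write: already M (modified), no change] -> [I,M]
Op 7: C0 read [C0 read from I: others=['C1=M'] -> C0=S, others downsized to S] -> [S,S]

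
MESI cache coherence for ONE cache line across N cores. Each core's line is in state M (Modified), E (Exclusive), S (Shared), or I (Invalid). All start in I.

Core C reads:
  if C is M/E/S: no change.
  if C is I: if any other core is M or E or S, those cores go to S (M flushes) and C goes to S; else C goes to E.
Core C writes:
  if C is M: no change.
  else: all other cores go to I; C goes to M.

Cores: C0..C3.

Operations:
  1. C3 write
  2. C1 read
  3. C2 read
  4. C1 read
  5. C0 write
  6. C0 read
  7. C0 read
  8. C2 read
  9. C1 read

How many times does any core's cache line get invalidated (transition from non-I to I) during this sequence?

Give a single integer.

Answer: 3

Derivation:
Op 1: C3 write [C3 write: invalidate none -> C3=M] -> [I,I,I,M] (invalidations this op: 0; running total: 0)
Op 2: C1 read [C1 read from I: others=['C3=M'] -> C1=S, others downsized to S] -> [I,S,I,S] (invalidations this op: 0; running total: 0)
Op 3: C2 read [C2 read from I: others=['C1=S', 'C3=S'] -> C2=S, others downsized to S] -> [I,S,S,S] (invalidations this op: 0; running total: 0)
Op 4: C1 read [C1 read: already in S, no change] -> [I,S,S,S] (invalidations this op: 0; running total: 0)
Op 5: C0 write [C0 write: invalidate ['C1=S', 'C2=S', 'C3=S'] -> C0=M] -> [M,I,I,I] (invalidations this op: 3; running total: 3)
Op 6: C0 read [C0 read: already in M, no change] -> [M,I,I,I] (invalidations this op: 0; running total: 3)
Op 7: C0 read [C0 read: already in M, no change] -> [M,I,I,I] (invalidations this op: 0; running total: 3)
Op 8: C2 read [C2 read from I: others=['C0=M'] -> C2=S, others downsized to S] -> [S,I,S,I] (invalidations this op: 0; running total: 3)
Op 9: C1 read [C1 read from I: others=['C0=S', 'C2=S'] -> C1=S, others downsized to S] -> [S,S,S,I] (invalidations this op: 0; running total: 3)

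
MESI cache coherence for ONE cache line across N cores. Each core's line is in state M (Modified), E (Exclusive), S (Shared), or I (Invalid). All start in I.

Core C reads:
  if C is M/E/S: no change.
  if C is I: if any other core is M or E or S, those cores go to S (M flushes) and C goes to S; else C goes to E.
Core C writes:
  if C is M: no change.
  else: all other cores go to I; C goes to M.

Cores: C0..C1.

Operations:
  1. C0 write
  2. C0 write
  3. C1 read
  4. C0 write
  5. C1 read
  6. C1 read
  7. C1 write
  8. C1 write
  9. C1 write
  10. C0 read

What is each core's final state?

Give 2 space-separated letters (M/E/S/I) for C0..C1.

Answer: S S

Derivation:
Op 1: C0 write [C0 write: invalidate none -> C0=M] -> [M,I]
Op 2: C0 write [C0 write: already M (modified), no change] -> [M,I]
Op 3: C1 read [C1 read from I: others=['C0=M'] -> C1=S, others downsized to S] -> [S,S]
Op 4: C0 write [C0 write: invalidate ['C1=S'] -> C0=M] -> [M,I]
Op 5: C1 read [C1 read from I: others=['C0=M'] -> C1=S, others downsized to S] -> [S,S]
Op 6: C1 read [C1 read: already in S, no change] -> [S,S]
Op 7: C1 write [C1 write: invalidate ['C0=S'] -> C1=M] -> [I,M]
Op 8: C1 write [C1 write: already M (modified), no change] -> [I,M]
Op 9: C1 write [C1 write: already M (modified), no change] -> [I,M]
Op 10: C0 read [C0 read from I: others=['C1=M'] -> C0=S, others downsized to S] -> [S,S]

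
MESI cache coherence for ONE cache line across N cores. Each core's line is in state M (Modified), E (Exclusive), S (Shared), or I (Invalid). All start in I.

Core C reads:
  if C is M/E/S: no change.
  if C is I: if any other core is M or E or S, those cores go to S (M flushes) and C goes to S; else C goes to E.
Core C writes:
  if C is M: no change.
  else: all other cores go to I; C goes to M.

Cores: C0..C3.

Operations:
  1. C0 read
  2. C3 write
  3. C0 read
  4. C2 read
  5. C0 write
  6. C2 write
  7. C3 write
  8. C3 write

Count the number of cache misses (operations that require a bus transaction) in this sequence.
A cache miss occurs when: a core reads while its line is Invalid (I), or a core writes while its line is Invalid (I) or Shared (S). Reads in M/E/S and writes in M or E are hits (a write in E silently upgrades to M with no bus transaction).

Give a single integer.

Op 1: C0 read [C0 read from I: no other sharers -> C0=E (exclusive)] -> [E,I,I,I] [MISS #1: read from I]
Op 2: C3 write [C3 write: invalidate ['C0=E'] -> C3=M] -> [I,I,I,M] [MISS #2: write from I]
Op 3: C0 read [C0 read from I: others=['C3=M'] -> C0=S, others downsized to S] -> [S,I,I,S] [MISS #3: read from I]
Op 4: C2 read [C2 read from I: others=['C0=S', 'C3=S'] -> C2=S, others downsized to S] -> [S,I,S,S] [MISS #4: read from I]
Op 5: C0 write [C0 write: invalidate ['C2=S', 'C3=S'] -> C0=M] -> [M,I,I,I] [MISS #5: write from S]
Op 6: C2 write [C2 write: invalidate ['C0=M'] -> C2=M] -> [I,I,M,I] [MISS #6: write from I]
Op 7: C3 write [C3 write: invalidate ['C2=M'] -> C3=M] -> [I,I,I,M] [MISS #7: write from I]
Op 8: C3 write [C3 write: already M (modified), no change] -> [I,I,I,M] [hit: write from M]

Answer: 7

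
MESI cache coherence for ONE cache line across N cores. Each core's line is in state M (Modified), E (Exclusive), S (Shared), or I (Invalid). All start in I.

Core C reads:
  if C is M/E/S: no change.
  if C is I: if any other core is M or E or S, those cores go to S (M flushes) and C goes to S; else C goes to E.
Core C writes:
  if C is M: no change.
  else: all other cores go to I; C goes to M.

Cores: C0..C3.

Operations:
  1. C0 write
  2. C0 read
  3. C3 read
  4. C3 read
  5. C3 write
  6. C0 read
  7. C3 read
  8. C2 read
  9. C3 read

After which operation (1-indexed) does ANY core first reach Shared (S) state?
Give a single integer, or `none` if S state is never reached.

Op 1: C0 write [C0 write: invalidate none -> C0=M] -> [M,I,I,I]
Op 2: C0 read [C0 read: already in M, no change] -> [M,I,I,I]
Op 3: C3 read [C3 read from I: others=['C0=M'] -> C3=S, others downsized to S] -> [S,I,I,S]
  -> First S state at op 3; remaining ops need not be traced.

Answer: 3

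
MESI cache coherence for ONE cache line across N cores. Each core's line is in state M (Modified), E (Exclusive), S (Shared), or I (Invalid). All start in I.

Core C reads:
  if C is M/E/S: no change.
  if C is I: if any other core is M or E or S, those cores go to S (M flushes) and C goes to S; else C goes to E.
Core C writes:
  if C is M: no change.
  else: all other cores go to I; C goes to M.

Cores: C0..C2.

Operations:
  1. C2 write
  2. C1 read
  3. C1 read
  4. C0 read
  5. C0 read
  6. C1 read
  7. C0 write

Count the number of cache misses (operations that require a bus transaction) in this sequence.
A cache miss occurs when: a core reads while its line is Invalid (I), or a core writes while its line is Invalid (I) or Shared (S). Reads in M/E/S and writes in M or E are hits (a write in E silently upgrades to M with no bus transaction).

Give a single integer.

Answer: 4

Derivation:
Op 1: C2 write [C2 write: invalidate none -> C2=M] -> [I,I,M] [MISS #1: write from I]
Op 2: C1 read [C1 read from I: others=['C2=M'] -> C1=S, others downsized to S] -> [I,S,S] [MISS #2: read from I]
Op 3: C1 read [C1 read: already in S, no change] -> [I,S,S] [hit: read from S]
Op 4: C0 read [C0 read from I: others=['C1=S', 'C2=S'] -> C0=S, others downsized to S] -> [S,S,S] [MISS #3: read from I]
Op 5: C0 read [C0 read: already in S, no change] -> [S,S,S] [hit: read from S]
Op 6: C1 read [C1 read: already in S, no change] -> [S,S,S] [hit: read from S]
Op 7: C0 write [C0 write: invalidate ['C1=S', 'C2=S'] -> C0=M] -> [M,I,I] [MISS #4: write from S]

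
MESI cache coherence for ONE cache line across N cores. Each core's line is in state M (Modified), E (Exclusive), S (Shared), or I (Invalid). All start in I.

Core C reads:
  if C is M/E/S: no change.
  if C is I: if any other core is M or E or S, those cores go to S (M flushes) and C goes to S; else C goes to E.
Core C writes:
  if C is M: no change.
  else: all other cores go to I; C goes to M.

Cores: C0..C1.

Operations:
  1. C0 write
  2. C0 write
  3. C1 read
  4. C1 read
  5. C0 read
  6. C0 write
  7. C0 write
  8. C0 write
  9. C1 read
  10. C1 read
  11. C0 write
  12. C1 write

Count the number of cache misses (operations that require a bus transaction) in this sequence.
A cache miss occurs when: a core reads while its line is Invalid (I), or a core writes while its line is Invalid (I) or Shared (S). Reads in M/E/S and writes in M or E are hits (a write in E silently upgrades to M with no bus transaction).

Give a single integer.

Answer: 6

Derivation:
Op 1: C0 write [C0 write: invalidate none -> C0=M] -> [M,I] [MISS #1: write from I]
Op 2: C0 write [C0 write: already M (modified), no change] -> [M,I] [hit: write from M]
Op 3: C1 read [C1 read from I: others=['C0=M'] -> C1=S, others downsized to S] -> [S,S] [MISS #2: read from I]
Op 4: C1 read [C1 read: already in S, no change] -> [S,S] [hit: read from S]
Op 5: C0 read [C0 read: already in S, no change] -> [S,S] [hit: read from S]
Op 6: C0 write [C0 write: invalidate ['C1=S'] -> C0=M] -> [M,I] [MISS #3: write from S]
Op 7: C0 write [C0 write: already M (modified), no change] -> [M,I] [hit: write from M]
Op 8: C0 write [C0 write: already M (modified), no change] -> [M,I] [hit: write from M]
Op 9: C1 read [C1 read from I: others=['C0=M'] -> C1=S, others downsized to S] -> [S,S] [MISS #4: read from I]
Op 10: C1 read [C1 read: already in S, no change] -> [S,S] [hit: read from S]
Op 11: C0 write [C0 write: invalidate ['C1=S'] -> C0=M] -> [M,I] [MISS #5: write from S]
Op 12: C1 write [C1 write: invalidate ['C0=M'] -> C1=M] -> [I,M] [MISS #6: write from I]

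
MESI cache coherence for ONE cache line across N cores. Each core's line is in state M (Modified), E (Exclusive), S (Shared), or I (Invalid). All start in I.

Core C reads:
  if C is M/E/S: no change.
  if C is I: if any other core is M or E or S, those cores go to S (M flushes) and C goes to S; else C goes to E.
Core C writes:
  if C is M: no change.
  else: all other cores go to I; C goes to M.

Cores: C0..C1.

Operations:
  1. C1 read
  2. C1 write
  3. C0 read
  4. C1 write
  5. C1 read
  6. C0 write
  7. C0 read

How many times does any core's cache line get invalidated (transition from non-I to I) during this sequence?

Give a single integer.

Op 1: C1 read [C1 read from I: no other sharers -> C1=E (exclusive)] -> [I,E] (invalidations this op: 0; running total: 0)
Op 2: C1 write [C1 write: invalidate none -> C1=M] -> [I,M] (invalidations this op: 0; running total: 0)
Op 3: C0 read [C0 read from I: others=['C1=M'] -> C0=S, others downsized to S] -> [S,S] (invalidations this op: 0; running total: 0)
Op 4: C1 write [C1 write: invalidate ['C0=S'] -> C1=M] -> [I,M] (invalidations this op: 1; running total: 1)
Op 5: C1 read [C1 read: already in M, no change] -> [I,M] (invalidations this op: 0; running total: 1)
Op 6: C0 write [C0 write: invalidate ['C1=M'] -> C0=M] -> [M,I] (invalidations this op: 1; running total: 2)
Op 7: C0 read [C0 read: already in M, no change] -> [M,I] (invalidations this op: 0; running total: 2)

Answer: 2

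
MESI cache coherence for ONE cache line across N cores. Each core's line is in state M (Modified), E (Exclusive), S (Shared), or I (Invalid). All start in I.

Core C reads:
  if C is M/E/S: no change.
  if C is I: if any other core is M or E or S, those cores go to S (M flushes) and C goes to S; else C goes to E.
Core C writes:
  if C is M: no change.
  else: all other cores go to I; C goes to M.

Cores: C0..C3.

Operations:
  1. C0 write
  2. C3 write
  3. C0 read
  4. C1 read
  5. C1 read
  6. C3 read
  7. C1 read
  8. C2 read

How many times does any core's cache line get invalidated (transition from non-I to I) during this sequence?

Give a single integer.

Answer: 1

Derivation:
Op 1: C0 write [C0 write: invalidate none -> C0=M] -> [M,I,I,I] (invalidations this op: 0; running total: 0)
Op 2: C3 write [C3 write: invalidate ['C0=M'] -> C3=M] -> [I,I,I,M] (invalidations this op: 1; running total: 1)
Op 3: C0 read [C0 read from I: others=['C3=M'] -> C0=S, others downsized to S] -> [S,I,I,S] (invalidations this op: 0; running total: 1)
Op 4: C1 read [C1 read from I: others=['C0=S', 'C3=S'] -> C1=S, others downsized to S] -> [S,S,I,S] (invalidations this op: 0; running total: 1)
Op 5: C1 read [C1 read: already in S, no change] -> [S,S,I,S] (invalidations this op: 0; running total: 1)
Op 6: C3 read [C3 read: already in S, no change] -> [S,S,I,S] (invalidations this op: 0; running total: 1)
Op 7: C1 read [C1 read: already in S, no change] -> [S,S,I,S] (invalidations this op: 0; running total: 1)
Op 8: C2 read [C2 read from I: others=['C0=S', 'C1=S', 'C3=S'] -> C2=S, others downsized to S] -> [S,S,S,S] (invalidations this op: 0; running total: 1)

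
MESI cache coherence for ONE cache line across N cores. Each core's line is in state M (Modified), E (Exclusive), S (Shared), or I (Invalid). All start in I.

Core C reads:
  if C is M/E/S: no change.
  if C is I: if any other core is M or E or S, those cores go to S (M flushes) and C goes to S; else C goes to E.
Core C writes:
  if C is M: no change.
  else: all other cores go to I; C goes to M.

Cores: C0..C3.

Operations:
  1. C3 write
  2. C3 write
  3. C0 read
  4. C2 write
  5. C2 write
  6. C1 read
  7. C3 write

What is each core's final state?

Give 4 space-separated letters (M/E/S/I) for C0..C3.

Answer: I I I M

Derivation:
Op 1: C3 write [C3 write: invalidate none -> C3=M] -> [I,I,I,M]
Op 2: C3 write [C3 write: already M (modified), no change] -> [I,I,I,M]
Op 3: C0 read [C0 read from I: others=['C3=M'] -> C0=S, others downsized to S] -> [S,I,I,S]
Op 4: C2 write [C2 write: invalidate ['C0=S', 'C3=S'] -> C2=M] -> [I,I,M,I]
Op 5: C2 write [C2 write: already M (modified), no change] -> [I,I,M,I]
Op 6: C1 read [C1 read from I: others=['C2=M'] -> C1=S, others downsized to S] -> [I,S,S,I]
Op 7: C3 write [C3 write: invalidate ['C1=S', 'C2=S'] -> C3=M] -> [I,I,I,M]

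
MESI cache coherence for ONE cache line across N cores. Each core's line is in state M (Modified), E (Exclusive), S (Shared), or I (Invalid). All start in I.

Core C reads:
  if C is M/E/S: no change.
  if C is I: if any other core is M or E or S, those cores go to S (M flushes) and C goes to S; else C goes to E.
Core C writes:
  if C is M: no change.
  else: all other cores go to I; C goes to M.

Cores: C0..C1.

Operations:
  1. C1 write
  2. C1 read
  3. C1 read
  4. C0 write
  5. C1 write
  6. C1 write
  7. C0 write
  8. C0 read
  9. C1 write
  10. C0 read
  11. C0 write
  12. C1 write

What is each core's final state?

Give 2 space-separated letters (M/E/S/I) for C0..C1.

Answer: I M

Derivation:
Op 1: C1 write [C1 write: invalidate none -> C1=M] -> [I,M]
Op 2: C1 read [C1 read: already in M, no change] -> [I,M]
Op 3: C1 read [C1 read: already in M, no change] -> [I,M]
Op 4: C0 write [C0 write: invalidate ['C1=M'] -> C0=M] -> [M,I]
Op 5: C1 write [C1 write: invalidate ['C0=M'] -> C1=M] -> [I,M]
Op 6: C1 write [C1 write: already M (modified), no change] -> [I,M]
Op 7: C0 write [C0 write: invalidate ['C1=M'] -> C0=M] -> [M,I]
Op 8: C0 read [C0 read: already in M, no change] -> [M,I]
Op 9: C1 write [C1 write: invalidate ['C0=M'] -> C1=M] -> [I,M]
Op 10: C0 read [C0 read from I: others=['C1=M'] -> C0=S, others downsized to S] -> [S,S]
Op 11: C0 write [C0 write: invalidate ['C1=S'] -> C0=M] -> [M,I]
Op 12: C1 write [C1 write: invalidate ['C0=M'] -> C1=M] -> [I,M]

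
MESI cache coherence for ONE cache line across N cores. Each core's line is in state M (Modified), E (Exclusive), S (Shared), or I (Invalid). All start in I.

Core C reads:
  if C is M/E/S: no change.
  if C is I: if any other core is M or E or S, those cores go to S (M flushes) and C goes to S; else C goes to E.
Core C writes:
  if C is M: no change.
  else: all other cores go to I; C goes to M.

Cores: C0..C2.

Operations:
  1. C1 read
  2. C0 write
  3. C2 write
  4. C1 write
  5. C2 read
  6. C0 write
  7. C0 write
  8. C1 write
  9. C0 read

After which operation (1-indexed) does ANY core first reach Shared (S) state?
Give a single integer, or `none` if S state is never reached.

Op 1: C1 read [C1 read from I: no other sharers -> C1=E (exclusive)] -> [I,E,I]
Op 2: C0 write [C0 write: invalidate ['C1=E'] -> C0=M] -> [M,I,I]
Op 3: C2 write [C2 write: invalidate ['C0=M'] -> C2=M] -> [I,I,M]
Op 4: C1 write [C1 write: invalidate ['C2=M'] -> C1=M] -> [I,M,I]
Op 5: C2 read [C2 read from I: others=['C1=M'] -> C2=S, others downsized to S] -> [I,S,S]
  -> First S state at op 5; remaining ops need not be traced.

Answer: 5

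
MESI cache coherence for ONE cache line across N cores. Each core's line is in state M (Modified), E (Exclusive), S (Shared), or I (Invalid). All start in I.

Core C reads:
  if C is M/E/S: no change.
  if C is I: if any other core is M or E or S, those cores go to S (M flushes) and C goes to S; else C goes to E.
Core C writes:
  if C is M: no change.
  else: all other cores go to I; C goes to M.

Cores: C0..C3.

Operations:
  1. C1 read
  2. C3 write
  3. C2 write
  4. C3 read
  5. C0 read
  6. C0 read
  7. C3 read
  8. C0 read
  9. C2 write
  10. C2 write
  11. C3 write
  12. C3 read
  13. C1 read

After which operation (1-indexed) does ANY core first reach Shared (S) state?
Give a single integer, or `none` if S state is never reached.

Answer: 4

Derivation:
Op 1: C1 read [C1 read from I: no other sharers -> C1=E (exclusive)] -> [I,E,I,I]
Op 2: C3 write [C3 write: invalidate ['C1=E'] -> C3=M] -> [I,I,I,M]
Op 3: C2 write [C2 write: invalidate ['C3=M'] -> C2=M] -> [I,I,M,I]
Op 4: C3 read [C3 read from I: others=['C2=M'] -> C3=S, others downsized to S] -> [I,I,S,S]
  -> First S state at op 4; remaining ops need not be traced.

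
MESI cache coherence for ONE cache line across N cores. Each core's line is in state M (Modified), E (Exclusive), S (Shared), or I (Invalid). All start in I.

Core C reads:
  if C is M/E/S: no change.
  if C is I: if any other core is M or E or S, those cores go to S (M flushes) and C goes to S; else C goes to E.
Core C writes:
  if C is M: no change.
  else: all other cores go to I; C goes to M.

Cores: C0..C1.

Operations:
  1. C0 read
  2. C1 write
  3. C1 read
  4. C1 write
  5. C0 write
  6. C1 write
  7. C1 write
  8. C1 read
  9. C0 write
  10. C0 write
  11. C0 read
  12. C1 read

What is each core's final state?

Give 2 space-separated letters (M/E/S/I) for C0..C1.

Op 1: C0 read [C0 read from I: no other sharers -> C0=E (exclusive)] -> [E,I]
Op 2: C1 write [C1 write: invalidate ['C0=E'] -> C1=M] -> [I,M]
Op 3: C1 read [C1 read: already in M, no change] -> [I,M]
Op 4: C1 write [C1 write: already M (modified), no change] -> [I,M]
Op 5: C0 write [C0 write: invalidate ['C1=M'] -> C0=M] -> [M,I]
Op 6: C1 write [C1 write: invalidate ['C0=M'] -> C1=M] -> [I,M]
Op 7: C1 write [C1 write: already M (modified), no change] -> [I,M]
Op 8: C1 read [C1 read: already in M, no change] -> [I,M]
Op 9: C0 write [C0 write: invalidate ['C1=M'] -> C0=M] -> [M,I]
Op 10: C0 write [C0 write: already M (modified), no change] -> [M,I]
Op 11: C0 read [C0 read: already in M, no change] -> [M,I]
Op 12: C1 read [C1 read from I: others=['C0=M'] -> C1=S, others downsized to S] -> [S,S]

Answer: S S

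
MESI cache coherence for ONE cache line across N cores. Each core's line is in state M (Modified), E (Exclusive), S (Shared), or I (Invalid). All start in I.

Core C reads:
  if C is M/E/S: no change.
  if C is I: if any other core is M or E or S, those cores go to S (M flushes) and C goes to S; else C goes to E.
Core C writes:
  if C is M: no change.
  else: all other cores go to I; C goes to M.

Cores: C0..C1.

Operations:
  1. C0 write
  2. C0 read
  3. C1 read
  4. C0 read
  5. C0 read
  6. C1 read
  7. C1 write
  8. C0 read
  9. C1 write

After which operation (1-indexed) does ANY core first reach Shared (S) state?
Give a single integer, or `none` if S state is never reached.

Op 1: C0 write [C0 write: invalidate none -> C0=M] -> [M,I]
Op 2: C0 read [C0 read: already in M, no change] -> [M,I]
Op 3: C1 read [C1 read from I: others=['C0=M'] -> C1=S, others downsized to S] -> [S,S]
  -> First S state at op 3; remaining ops need not be traced.

Answer: 3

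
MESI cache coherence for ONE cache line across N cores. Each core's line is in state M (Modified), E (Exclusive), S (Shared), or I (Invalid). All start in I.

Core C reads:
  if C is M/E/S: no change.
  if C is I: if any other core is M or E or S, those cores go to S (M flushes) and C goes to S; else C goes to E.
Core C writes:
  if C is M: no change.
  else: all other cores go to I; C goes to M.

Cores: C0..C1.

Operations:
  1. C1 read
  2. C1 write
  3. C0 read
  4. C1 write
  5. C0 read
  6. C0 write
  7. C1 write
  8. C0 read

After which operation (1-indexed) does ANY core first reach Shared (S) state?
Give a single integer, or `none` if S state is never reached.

Op 1: C1 read [C1 read from I: no other sharers -> C1=E (exclusive)] -> [I,E]
Op 2: C1 write [C1 write: invalidate none -> C1=M] -> [I,M]
Op 3: C0 read [C0 read from I: others=['C1=M'] -> C0=S, others downsized to S] -> [S,S]
  -> First S state at op 3; remaining ops need not be traced.

Answer: 3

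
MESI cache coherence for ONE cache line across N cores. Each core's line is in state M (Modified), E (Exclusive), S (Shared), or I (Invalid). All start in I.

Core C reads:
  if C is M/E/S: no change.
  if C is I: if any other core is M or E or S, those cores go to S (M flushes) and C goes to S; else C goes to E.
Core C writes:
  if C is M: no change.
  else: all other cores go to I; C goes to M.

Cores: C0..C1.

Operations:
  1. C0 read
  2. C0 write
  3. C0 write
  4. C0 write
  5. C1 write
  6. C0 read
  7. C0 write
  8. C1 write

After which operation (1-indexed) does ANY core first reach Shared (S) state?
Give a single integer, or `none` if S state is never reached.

Op 1: C0 read [C0 read from I: no other sharers -> C0=E (exclusive)] -> [E,I]
Op 2: C0 write [C0 write: invalidate none -> C0=M] -> [M,I]
Op 3: C0 write [C0 write: already M (modified), no change] -> [M,I]
Op 4: C0 write [C0 write: already M (modified), no change] -> [M,I]
Op 5: C1 write [C1 write: invalidate ['C0=M'] -> C1=M] -> [I,M]
Op 6: C0 read [C0 read from I: others=['C1=M'] -> C0=S, others downsized to S] -> [S,S]
  -> First S state at op 6; remaining ops need not be traced.

Answer: 6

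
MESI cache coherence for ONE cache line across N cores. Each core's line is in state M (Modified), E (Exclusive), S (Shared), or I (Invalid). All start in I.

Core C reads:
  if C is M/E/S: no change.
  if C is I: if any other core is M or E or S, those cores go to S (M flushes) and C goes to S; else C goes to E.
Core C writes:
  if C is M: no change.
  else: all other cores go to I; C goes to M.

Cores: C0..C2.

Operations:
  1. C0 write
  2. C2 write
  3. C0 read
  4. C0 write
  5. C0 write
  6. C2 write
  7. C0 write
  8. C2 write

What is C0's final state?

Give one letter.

Op 1: C0 write [C0 write: invalidate none -> C0=M] -> [M,I,I]
Op 2: C2 write [C2 write: invalidate ['C0=M'] -> C2=M] -> [I,I,M]
Op 3: C0 read [C0 read from I: others=['C2=M'] -> C0=S, others downsized to S] -> [S,I,S]
Op 4: C0 write [C0 write: invalidate ['C2=S'] -> C0=M] -> [M,I,I]
Op 5: C0 write [C0 write: already M (modified), no change] -> [M,I,I]
Op 6: C2 write [C2 write: invalidate ['C0=M'] -> C2=M] -> [I,I,M]
Op 7: C0 write [C0 write: invalidate ['C2=M'] -> C0=M] -> [M,I,I]
Op 8: C2 write [C2 write: invalidate ['C0=M'] -> C2=M] -> [I,I,M]

Answer: I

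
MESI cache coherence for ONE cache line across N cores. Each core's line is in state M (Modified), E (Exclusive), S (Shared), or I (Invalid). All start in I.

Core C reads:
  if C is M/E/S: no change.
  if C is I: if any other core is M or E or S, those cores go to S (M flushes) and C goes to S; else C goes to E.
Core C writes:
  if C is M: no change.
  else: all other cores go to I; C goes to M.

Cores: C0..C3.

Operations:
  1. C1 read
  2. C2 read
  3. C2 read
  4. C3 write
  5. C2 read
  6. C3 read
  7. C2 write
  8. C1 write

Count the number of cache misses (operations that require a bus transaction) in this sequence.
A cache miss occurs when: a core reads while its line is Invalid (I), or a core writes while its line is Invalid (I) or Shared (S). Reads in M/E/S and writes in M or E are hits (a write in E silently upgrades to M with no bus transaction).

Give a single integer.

Answer: 6

Derivation:
Op 1: C1 read [C1 read from I: no other sharers -> C1=E (exclusive)] -> [I,E,I,I] [MISS #1: read from I]
Op 2: C2 read [C2 read from I: others=['C1=E'] -> C2=S, others downsized to S] -> [I,S,S,I] [MISS #2: read from I]
Op 3: C2 read [C2 read: already in S, no change] -> [I,S,S,I] [hit: read from S]
Op 4: C3 write [C3 write: invalidate ['C1=S', 'C2=S'] -> C3=M] -> [I,I,I,M] [MISS #3: write from I]
Op 5: C2 read [C2 read from I: others=['C3=M'] -> C2=S, others downsized to S] -> [I,I,S,S] [MISS #4: read from I]
Op 6: C3 read [C3 read: already in S, no change] -> [I,I,S,S] [hit: read from S]
Op 7: C2 write [C2 write: invalidate ['C3=S'] -> C2=M] -> [I,I,M,I] [MISS #5: write from S]
Op 8: C1 write [C1 write: invalidate ['C2=M'] -> C1=M] -> [I,M,I,I] [MISS #6: write from I]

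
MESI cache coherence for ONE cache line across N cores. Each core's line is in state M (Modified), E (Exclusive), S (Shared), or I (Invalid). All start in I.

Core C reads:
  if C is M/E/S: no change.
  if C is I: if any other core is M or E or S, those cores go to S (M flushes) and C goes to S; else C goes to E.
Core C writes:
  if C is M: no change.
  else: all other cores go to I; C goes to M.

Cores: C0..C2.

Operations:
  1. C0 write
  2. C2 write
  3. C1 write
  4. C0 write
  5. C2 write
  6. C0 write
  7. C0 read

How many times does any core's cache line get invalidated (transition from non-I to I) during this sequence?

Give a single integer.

Answer: 5

Derivation:
Op 1: C0 write [C0 write: invalidate none -> C0=M] -> [M,I,I] (invalidations this op: 0; running total: 0)
Op 2: C2 write [C2 write: invalidate ['C0=M'] -> C2=M] -> [I,I,M] (invalidations this op: 1; running total: 1)
Op 3: C1 write [C1 write: invalidate ['C2=M'] -> C1=M] -> [I,M,I] (invalidations this op: 1; running total: 2)
Op 4: C0 write [C0 write: invalidate ['C1=M'] -> C0=M] -> [M,I,I] (invalidations this op: 1; running total: 3)
Op 5: C2 write [C2 write: invalidate ['C0=M'] -> C2=M] -> [I,I,M] (invalidations this op: 1; running total: 4)
Op 6: C0 write [C0 write: invalidate ['C2=M'] -> C0=M] -> [M,I,I] (invalidations this op: 1; running total: 5)
Op 7: C0 read [C0 read: already in M, no change] -> [M,I,I] (invalidations this op: 0; running total: 5)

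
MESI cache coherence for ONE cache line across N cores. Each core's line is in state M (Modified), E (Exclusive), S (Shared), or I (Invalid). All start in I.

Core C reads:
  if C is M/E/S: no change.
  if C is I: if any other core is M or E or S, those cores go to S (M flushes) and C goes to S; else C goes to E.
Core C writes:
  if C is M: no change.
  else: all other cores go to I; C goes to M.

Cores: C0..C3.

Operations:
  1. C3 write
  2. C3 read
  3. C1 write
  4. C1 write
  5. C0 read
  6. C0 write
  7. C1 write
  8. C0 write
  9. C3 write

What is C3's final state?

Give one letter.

Answer: M

Derivation:
Op 1: C3 write [C3 write: invalidate none -> C3=M] -> [I,I,I,M]
Op 2: C3 read [C3 read: already in M, no change] -> [I,I,I,M]
Op 3: C1 write [C1 write: invalidate ['C3=M'] -> C1=M] -> [I,M,I,I]
Op 4: C1 write [C1 write: already M (modified), no change] -> [I,M,I,I]
Op 5: C0 read [C0 read from I: others=['C1=M'] -> C0=S, others downsized to S] -> [S,S,I,I]
Op 6: C0 write [C0 write: invalidate ['C1=S'] -> C0=M] -> [M,I,I,I]
Op 7: C1 write [C1 write: invalidate ['C0=M'] -> C1=M] -> [I,M,I,I]
Op 8: C0 write [C0 write: invalidate ['C1=M'] -> C0=M] -> [M,I,I,I]
Op 9: C3 write [C3 write: invalidate ['C0=M'] -> C3=M] -> [I,I,I,M]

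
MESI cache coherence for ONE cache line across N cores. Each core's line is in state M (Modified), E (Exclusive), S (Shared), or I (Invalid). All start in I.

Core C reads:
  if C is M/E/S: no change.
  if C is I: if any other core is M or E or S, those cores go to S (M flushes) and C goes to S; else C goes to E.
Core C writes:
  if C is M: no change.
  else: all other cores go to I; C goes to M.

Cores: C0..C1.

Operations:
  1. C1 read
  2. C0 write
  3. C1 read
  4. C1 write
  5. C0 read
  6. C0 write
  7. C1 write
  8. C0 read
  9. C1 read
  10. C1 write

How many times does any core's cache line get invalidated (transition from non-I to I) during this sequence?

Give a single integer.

Op 1: C1 read [C1 read from I: no other sharers -> C1=E (exclusive)] -> [I,E] (invalidations this op: 0; running total: 0)
Op 2: C0 write [C0 write: invalidate ['C1=E'] -> C0=M] -> [M,I] (invalidations this op: 1; running total: 1)
Op 3: C1 read [C1 read from I: others=['C0=M'] -> C1=S, others downsized to S] -> [S,S] (invalidations this op: 0; running total: 1)
Op 4: C1 write [C1 write: invalidate ['C0=S'] -> C1=M] -> [I,M] (invalidations this op: 1; running total: 2)
Op 5: C0 read [C0 read from I: others=['C1=M'] -> C0=S, others downsized to S] -> [S,S] (invalidations this op: 0; running total: 2)
Op 6: C0 write [C0 write: invalidate ['C1=S'] -> C0=M] -> [M,I] (invalidations this op: 1; running total: 3)
Op 7: C1 write [C1 write: invalidate ['C0=M'] -> C1=M] -> [I,M] (invalidations this op: 1; running total: 4)
Op 8: C0 read [C0 read from I: others=['C1=M'] -> C0=S, others downsized to S] -> [S,S] (invalidations this op: 0; running total: 4)
Op 9: C1 read [C1 read: already in S, no change] -> [S,S] (invalidations this op: 0; running total: 4)
Op 10: C1 write [C1 write: invalidate ['C0=S'] -> C1=M] -> [I,M] (invalidations this op: 1; running total: 5)

Answer: 5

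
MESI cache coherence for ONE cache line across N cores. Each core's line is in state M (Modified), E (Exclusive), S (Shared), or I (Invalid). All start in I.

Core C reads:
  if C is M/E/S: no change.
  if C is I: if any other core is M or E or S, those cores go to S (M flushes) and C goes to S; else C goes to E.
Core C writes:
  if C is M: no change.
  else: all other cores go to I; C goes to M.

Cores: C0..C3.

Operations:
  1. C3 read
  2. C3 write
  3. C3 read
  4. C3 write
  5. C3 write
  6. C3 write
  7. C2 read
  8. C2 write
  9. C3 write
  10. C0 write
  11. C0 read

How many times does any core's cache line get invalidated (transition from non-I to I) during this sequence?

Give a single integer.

Op 1: C3 read [C3 read from I: no other sharers -> C3=E (exclusive)] -> [I,I,I,E] (invalidations this op: 0; running total: 0)
Op 2: C3 write [C3 write: invalidate none -> C3=M] -> [I,I,I,M] (invalidations this op: 0; running total: 0)
Op 3: C3 read [C3 read: already in M, no change] -> [I,I,I,M] (invalidations this op: 0; running total: 0)
Op 4: C3 write [C3 write: already M (modified), no change] -> [I,I,I,M] (invalidations this op: 0; running total: 0)
Op 5: C3 write [C3 write: already M (modified), no change] -> [I,I,I,M] (invalidations this op: 0; running total: 0)
Op 6: C3 write [C3 write: already M (modified), no change] -> [I,I,I,M] (invalidations this op: 0; running total: 0)
Op 7: C2 read [C2 read from I: others=['C3=M'] -> C2=S, others downsized to S] -> [I,I,S,S] (invalidations this op: 0; running total: 0)
Op 8: C2 write [C2 write: invalidate ['C3=S'] -> C2=M] -> [I,I,M,I] (invalidations this op: 1; running total: 1)
Op 9: C3 write [C3 write: invalidate ['C2=M'] -> C3=M] -> [I,I,I,M] (invalidations this op: 1; running total: 2)
Op 10: C0 write [C0 write: invalidate ['C3=M'] -> C0=M] -> [M,I,I,I] (invalidations this op: 1; running total: 3)
Op 11: C0 read [C0 read: already in M, no change] -> [M,I,I,I] (invalidations this op: 0; running total: 3)

Answer: 3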